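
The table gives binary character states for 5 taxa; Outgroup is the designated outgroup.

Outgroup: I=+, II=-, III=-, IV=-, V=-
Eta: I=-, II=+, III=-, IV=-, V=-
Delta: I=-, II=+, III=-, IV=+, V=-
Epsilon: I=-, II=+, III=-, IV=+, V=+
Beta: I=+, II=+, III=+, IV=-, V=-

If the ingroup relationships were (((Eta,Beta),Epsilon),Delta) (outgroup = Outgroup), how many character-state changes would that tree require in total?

Map each character onto (((Eta,Beta),Epsilon),Delta) (rooted by Outgroup) and count the minimum state changes it requires (Fitch parsimony):
I: 2; II: 1; III: 1; IV: 2; V: 1.
Total tree length = 7.

7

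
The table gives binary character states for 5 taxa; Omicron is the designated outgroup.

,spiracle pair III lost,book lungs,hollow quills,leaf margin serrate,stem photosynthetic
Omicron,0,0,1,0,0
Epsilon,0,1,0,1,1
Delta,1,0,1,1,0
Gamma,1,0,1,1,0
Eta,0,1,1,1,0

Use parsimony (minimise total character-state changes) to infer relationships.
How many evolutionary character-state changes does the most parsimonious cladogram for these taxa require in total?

Character polarity is set by the outgroup: the derived state is whichever differs from the outgroup's state, so for hollow quills the derived state is '0', and for the remaining characters it is '1'.
spiracle pair III lost (derived state '1') is shared by Delta and Gamma — a synapomorphy uniting that clade.
book lungs: derived state '1' in Epsilon and Eta only — synapomorphy for {Epsilon, Eta}.
hollow quills: derived state '0' in Epsilon only — an autapomorphy, so it tells us nothing about relationships among taxa.
All ingroup taxa share the derived state '1' for leaf margin serrate; it defines the ingroup but does not resolve relationships within it.
stem photosynthetic (derived state '1') is unique to Epsilon (autapomorphy; uninformative for grouping).
Most parsimonious ingroup topology: ((Epsilon,Eta),(Delta,Gamma)).
Changes per character on this tree: spiracle pair III lost: 1; book lungs: 1; hollow quills: 1; leaf margin serrate: 1; stem photosynthetic: 1.
Total = 5.

5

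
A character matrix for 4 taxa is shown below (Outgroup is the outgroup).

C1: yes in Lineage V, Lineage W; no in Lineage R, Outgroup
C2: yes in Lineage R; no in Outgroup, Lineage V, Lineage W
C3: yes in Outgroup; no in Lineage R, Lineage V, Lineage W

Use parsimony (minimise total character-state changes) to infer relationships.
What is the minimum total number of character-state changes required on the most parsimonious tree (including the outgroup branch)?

3

Character polarity is set by the outgroup: the derived state is whichever differs from the outgroup's state, so for C3 the derived state is 'no', and for the remaining characters it is 'yes'.
Only Lineage V and Lineage W show the derived state 'yes' for C1, supporting them as a clade.
C2 (derived state 'yes') is unique to Lineage R (autapomorphy; uninformative for grouping).
C3 (derived state 'no') is shared by all ingroup taxa — unites the whole ingroup.
Most parsimonious ingroup topology: (Lineage R,(Lineage V,Lineage W)).
Changes per character on this tree: C1: 1; C2: 1; C3: 1.
Total = 3.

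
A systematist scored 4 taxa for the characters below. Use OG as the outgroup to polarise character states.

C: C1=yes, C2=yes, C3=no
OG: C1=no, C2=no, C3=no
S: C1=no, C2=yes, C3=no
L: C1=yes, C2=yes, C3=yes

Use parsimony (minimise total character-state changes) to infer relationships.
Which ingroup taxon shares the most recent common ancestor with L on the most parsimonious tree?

C

The outgroup has state 'no' for every character, so 'yes' is the derived state throughout.
C1 (derived state 'yes') is shared by C and L — a synapomorphy uniting that clade.
All ingroup taxa share the derived state 'yes' for C2; it defines the ingroup but does not resolve relationships within it.
C3 (derived state 'yes') is unique to L (autapomorphy; uninformative for grouping).
Most parsimonious ingroup topology: ((L,C),S).
L and C form a cherry on this tree, so they are sister taxa.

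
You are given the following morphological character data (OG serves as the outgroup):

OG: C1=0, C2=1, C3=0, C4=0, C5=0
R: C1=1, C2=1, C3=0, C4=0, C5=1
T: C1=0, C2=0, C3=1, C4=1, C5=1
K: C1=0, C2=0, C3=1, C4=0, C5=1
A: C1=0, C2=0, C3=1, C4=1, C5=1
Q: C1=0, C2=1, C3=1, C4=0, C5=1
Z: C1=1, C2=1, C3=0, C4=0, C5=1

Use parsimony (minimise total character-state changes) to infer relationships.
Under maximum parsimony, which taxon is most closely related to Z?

Character polarity is set by the outgroup: the derived state is whichever differs from the outgroup's state, so for C2 the derived state is '0', and for the remaining characters it is '1'.
C1: derived state '1' in R and Z only — synapomorphy for {R, Z}.
C2 (derived state '0') is shared by A, K, and T — a synapomorphy uniting that clade.
C3: derived state '1' in A, K, Q, and T only — synapomorphy for {A, K, Q, T}.
Only A and T show the derived state '1' for C4, supporting them as a clade.
C5 (derived state '1') is shared by all ingroup taxa — unites the whole ingroup.
Most parsimonious ingroup topology: ((R,Z),(((T,A),K),Q)).
Z and R form a cherry on this tree, so they are sister taxa.

R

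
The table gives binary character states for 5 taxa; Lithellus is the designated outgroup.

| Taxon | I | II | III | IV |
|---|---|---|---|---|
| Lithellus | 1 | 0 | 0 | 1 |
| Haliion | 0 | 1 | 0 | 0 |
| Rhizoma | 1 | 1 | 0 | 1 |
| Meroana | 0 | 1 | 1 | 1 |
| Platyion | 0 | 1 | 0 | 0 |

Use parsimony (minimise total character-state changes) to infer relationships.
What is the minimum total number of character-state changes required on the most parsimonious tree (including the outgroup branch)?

Character polarity is set by the outgroup: the derived state is whichever differs from the outgroup's state, so for I, IV the derived state is '0', and for the remaining characters it is '1'.
Only Haliion, Meroana, and Platyion show the derived state '0' for I, supporting them as a clade.
All ingroup taxa share the derived state '1' for II; it defines the ingroup but does not resolve relationships within it.
III: derived state '1' in Meroana only — an autapomorphy, so it tells us nothing about relationships among taxa.
IV (derived state '0') is shared by Haliion and Platyion — a synapomorphy uniting that clade.
Most parsimonious ingroup topology: (((Haliion,Platyion),Meroana),Rhizoma).
Changes per character on this tree: I: 1; II: 1; III: 1; IV: 1.
Total = 4.

4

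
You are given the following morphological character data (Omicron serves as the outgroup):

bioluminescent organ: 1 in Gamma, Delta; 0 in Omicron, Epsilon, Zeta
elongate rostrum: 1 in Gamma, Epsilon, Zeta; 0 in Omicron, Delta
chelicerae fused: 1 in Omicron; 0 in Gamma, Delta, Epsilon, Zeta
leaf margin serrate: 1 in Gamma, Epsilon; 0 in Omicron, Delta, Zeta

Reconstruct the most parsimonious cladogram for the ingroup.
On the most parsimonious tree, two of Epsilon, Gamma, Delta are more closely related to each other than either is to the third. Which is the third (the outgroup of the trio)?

Character polarity is set by the outgroup: the derived state is whichever differs from the outgroup's state, so for chelicerae fused the derived state is '0', and for the remaining characters it is '1'.
bioluminescent organ groups Delta and Gamma, which is incompatible with the clades supported by the remaining characters; treating it as convergent (homoplasy) costs fewer steps than any alternative tree.
Only Epsilon, Gamma, and Zeta show the derived state '1' for elongate rostrum, supporting them as a clade.
chelicerae fused (derived state '0') is shared by all ingroup taxa — unites the whole ingroup.
leaf margin serrate (derived state '1') is shared by Epsilon and Gamma — a synapomorphy uniting that clade.
Most parsimonious ingroup topology: (((Gamma,Epsilon),Zeta),Delta).
Gamma and Epsilon share a more recent common ancestor with each other than either does with Delta, so Delta is the least closely related of the three.

Delta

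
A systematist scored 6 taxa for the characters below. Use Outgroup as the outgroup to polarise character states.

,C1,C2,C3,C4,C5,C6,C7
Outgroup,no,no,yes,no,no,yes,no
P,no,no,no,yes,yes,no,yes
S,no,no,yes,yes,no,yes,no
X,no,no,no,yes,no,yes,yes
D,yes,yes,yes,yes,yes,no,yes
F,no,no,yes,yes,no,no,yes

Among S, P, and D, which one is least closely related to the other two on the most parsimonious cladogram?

Character polarity is set by the outgroup: the derived state is whichever differs from the outgroup's state, so for C3, C6 the derived state is 'no', and for the remaining characters it is 'yes'.
C1 (derived state 'yes') is unique to D (autapomorphy; uninformative for grouping).
C2 (derived state 'yes') is unique to D (autapomorphy; uninformative for grouping).
C3 groups P and X, which is incompatible with the clades supported by the remaining characters; treating it as convergent (homoplasy) costs fewer steps than any alternative tree.
All ingroup taxa share the derived state 'yes' for C4; it defines the ingroup but does not resolve relationships within it.
C5 (derived state 'yes') is shared by D and P — a synapomorphy uniting that clade.
Only D, F, and P show the derived state 'no' for C6, supporting them as a clade.
C7 (derived state 'yes') is shared by D, F, P, and X — a synapomorphy uniting that clade.
Most parsimonious ingroup topology: ((((P,D),F),X),S).
P and D share a more recent common ancestor with each other than either does with S, so S is the least closely related of the three.

S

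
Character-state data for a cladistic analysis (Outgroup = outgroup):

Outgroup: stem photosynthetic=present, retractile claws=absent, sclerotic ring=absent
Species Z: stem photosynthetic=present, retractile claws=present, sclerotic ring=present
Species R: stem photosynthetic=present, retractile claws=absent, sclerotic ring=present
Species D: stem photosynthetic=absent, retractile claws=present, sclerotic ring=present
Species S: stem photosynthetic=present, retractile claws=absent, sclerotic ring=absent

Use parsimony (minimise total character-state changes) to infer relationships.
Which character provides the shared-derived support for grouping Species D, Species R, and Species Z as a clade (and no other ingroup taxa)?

sclerotic ring

Character polarity is set by the outgroup: the derived state is whichever differs from the outgroup's state, so for stem photosynthetic the derived state is 'absent', and for the remaining characters it is 'present'.
stem photosynthetic: derived state 'absent' in Species D only — an autapomorphy, so it tells us nothing about relationships among taxa.
Only Species D and Species Z show the derived state 'present' for retractile claws, supporting them as a clade.
Only Species D, Species R, and Species Z show the derived state 'present' for sclerotic ring, supporting them as a clade.
Most parsimonious ingroup topology: (((Species Z,Species D),Species R),Species S).
The clade {Species D, Species R, Species Z} is supported by sclerotic ring: its derived state 'present' occurs in exactly those taxa and in no other taxon (including the outgroup).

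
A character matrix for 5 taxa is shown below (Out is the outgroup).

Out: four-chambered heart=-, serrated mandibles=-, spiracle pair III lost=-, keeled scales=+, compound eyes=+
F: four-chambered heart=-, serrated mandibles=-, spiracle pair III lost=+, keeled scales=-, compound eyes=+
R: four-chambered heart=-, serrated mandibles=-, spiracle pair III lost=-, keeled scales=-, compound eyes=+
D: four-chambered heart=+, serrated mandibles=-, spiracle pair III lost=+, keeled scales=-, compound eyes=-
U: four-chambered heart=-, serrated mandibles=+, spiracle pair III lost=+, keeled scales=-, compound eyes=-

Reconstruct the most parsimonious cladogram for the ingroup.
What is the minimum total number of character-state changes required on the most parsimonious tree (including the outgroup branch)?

Character polarity is set by the outgroup: the derived state is whichever differs from the outgroup's state, so for keeled scales, compound eyes the derived state is '-', and for the remaining characters it is '+'.
four-chambered heart: derived state '+' in D only — an autapomorphy, so it tells us nothing about relationships among taxa.
serrated mandibles: derived state '+' in U only — an autapomorphy, so it tells us nothing about relationships among taxa.
spiracle pair III lost (derived state '+') is shared by D, F, and U — a synapomorphy uniting that clade.
keeled scales (derived state '-') is shared by all ingroup taxa — unites the whole ingroup.
compound eyes (derived state '-') is shared by D and U — a synapomorphy uniting that clade.
Most parsimonious ingroup topology: ((F,(D,U)),R).
Changes per character on this tree: four-chambered heart: 1; serrated mandibles: 1; spiracle pair III lost: 1; keeled scales: 1; compound eyes: 1.
Total = 5.

5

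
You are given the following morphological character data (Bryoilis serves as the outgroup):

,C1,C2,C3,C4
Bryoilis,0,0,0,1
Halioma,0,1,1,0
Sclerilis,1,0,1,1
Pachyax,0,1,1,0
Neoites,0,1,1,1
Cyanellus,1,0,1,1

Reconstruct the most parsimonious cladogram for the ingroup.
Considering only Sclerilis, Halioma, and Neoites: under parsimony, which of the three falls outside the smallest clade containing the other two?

Character polarity is set by the outgroup: the derived state is whichever differs from the outgroup's state, so for C4 the derived state is '0', and for the remaining characters it is '1'.
Only Cyanellus and Sclerilis show the derived state '1' for C1, supporting them as a clade.
Only Halioma, Neoites, and Pachyax show the derived state '1' for C2, supporting them as a clade.
C3 (derived state '1') is shared by all ingroup taxa — unites the whole ingroup.
C4 (derived state '0') is shared by Halioma and Pachyax — a synapomorphy uniting that clade.
Most parsimonious ingroup topology: (((Halioma,Pachyax),Neoites),(Sclerilis,Cyanellus)).
Neoites and Halioma share a more recent common ancestor with each other than either does with Sclerilis, so Sclerilis is the least closely related of the three.

Sclerilis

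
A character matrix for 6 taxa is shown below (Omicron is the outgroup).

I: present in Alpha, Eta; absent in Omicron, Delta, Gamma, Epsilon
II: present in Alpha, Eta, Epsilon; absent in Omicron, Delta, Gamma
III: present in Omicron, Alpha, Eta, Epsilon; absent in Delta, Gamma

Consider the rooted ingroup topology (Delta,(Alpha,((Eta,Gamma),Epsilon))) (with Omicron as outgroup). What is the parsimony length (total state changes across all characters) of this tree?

Map each character onto (Delta,(Alpha,((Eta,Gamma),Epsilon))) (rooted by Omicron) and count the minimum state changes it requires (Fitch parsimony):
I: 2; II: 2; III: 2.
Total tree length = 6.

6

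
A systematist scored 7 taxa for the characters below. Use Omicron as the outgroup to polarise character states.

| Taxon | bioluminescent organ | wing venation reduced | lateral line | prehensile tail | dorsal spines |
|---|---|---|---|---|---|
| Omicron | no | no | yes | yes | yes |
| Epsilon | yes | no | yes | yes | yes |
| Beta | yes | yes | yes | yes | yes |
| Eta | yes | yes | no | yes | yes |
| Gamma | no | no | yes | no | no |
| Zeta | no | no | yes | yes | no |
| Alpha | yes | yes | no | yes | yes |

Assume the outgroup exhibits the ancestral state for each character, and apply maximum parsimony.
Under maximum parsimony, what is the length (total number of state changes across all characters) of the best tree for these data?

5

Character polarity is set by the outgroup: the derived state is whichever differs from the outgroup's state, so for lateral line, prehensile tail, dorsal spines the derived state is 'no', and for the remaining characters it is 'yes'.
Only Alpha, Beta, Epsilon, and Eta show the derived state 'yes' for bioluminescent organ, supporting them as a clade.
Only Alpha, Beta, and Eta show the derived state 'yes' for wing venation reduced, supporting them as a clade.
lateral line (derived state 'no') is shared by Alpha and Eta — a synapomorphy uniting that clade.
prehensile tail (derived state 'no') is unique to Gamma (autapomorphy; uninformative for grouping).
dorsal spines (derived state 'no') is shared by Gamma and Zeta — a synapomorphy uniting that clade.
Most parsimonious ingroup topology: ((Epsilon,(Beta,(Eta,Alpha))),(Gamma,Zeta)).
Changes per character on this tree: bioluminescent organ: 1; wing venation reduced: 1; lateral line: 1; prehensile tail: 1; dorsal spines: 1.
Total = 5.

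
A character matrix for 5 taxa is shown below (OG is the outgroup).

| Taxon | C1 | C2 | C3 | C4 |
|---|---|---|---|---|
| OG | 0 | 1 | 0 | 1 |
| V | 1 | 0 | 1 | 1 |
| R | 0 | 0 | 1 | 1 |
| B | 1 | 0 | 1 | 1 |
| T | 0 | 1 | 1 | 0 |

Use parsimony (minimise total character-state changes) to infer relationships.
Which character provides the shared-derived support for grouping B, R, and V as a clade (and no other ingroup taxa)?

C2

Character polarity is set by the outgroup: the derived state is whichever differs from the outgroup's state, so for C2, C4 the derived state is '0', and for the remaining characters it is '1'.
Only B and V show the derived state '1' for C1, supporting them as a clade.
C2 (derived state '0') is shared by B, R, and V — a synapomorphy uniting that clade.
All ingroup taxa share the derived state '1' for C3; it defines the ingroup but does not resolve relationships within it.
C4 (derived state '0') is unique to T (autapomorphy; uninformative for grouping).
Most parsimonious ingroup topology: (((V,B),R),T).
The clade {B, R, V} is supported by C2: its derived state '0' occurs in exactly those taxa and in no other taxon (including the outgroup).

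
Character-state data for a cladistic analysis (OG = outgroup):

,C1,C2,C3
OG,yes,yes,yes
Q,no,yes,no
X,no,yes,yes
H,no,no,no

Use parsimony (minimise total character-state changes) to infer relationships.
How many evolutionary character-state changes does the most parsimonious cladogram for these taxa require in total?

The outgroup has state 'yes' for every character, so 'no' is the derived state throughout.
All ingroup taxa share the derived state 'no' for C1; it defines the ingroup but does not resolve relationships within it.
C2: derived state 'no' in H only — an autapomorphy, so it tells us nothing about relationships among taxa.
C3 (derived state 'no') is shared by H and Q — a synapomorphy uniting that clade.
Most parsimonious ingroup topology: ((Q,H),X).
Changes per character on this tree: C1: 1; C2: 1; C3: 1.
Total = 3.

3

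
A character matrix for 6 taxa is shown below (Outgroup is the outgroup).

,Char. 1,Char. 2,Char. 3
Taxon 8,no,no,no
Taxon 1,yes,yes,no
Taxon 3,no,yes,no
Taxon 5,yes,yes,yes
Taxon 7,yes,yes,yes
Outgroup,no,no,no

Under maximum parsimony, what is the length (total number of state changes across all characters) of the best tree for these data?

The outgroup has state 'no' for every character, so 'yes' is the derived state throughout.
Char. 1: derived state 'yes' in Taxon 1, Taxon 5, and Taxon 7 only — synapomorphy for {Taxon 1, Taxon 5, Taxon 7}.
Only Taxon 1, Taxon 3, Taxon 5, and Taxon 7 show the derived state 'yes' for Char. 2, supporting them as a clade.
Only Taxon 5 and Taxon 7 show the derived state 'yes' for Char. 3, supporting them as a clade.
Most parsimonious ingroup topology: (((Taxon 1,(Taxon 7,Taxon 5)),Taxon 3),Taxon 8).
Changes per character on this tree: Char. 1: 1; Char. 2: 1; Char. 3: 1.
Total = 3.

3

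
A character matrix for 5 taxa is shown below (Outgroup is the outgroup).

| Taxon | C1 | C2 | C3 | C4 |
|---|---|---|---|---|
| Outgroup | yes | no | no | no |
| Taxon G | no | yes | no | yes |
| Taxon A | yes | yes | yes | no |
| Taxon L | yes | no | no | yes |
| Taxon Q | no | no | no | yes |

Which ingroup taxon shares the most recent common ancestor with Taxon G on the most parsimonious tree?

Character polarity is set by the outgroup: the derived state is whichever differs from the outgroup's state, so for C1 the derived state is 'no', and for the remaining characters it is 'yes'.
Only Taxon G and Taxon Q show the derived state 'no' for C1, supporting them as a clade.
C2 groups Taxon A and Taxon G, which is incompatible with the clades supported by the remaining characters; treating it as convergent (homoplasy) costs fewer steps than any alternative tree.
C3 (derived state 'yes') is unique to Taxon A (autapomorphy; uninformative for grouping).
C4 (derived state 'yes') is shared by Taxon G, Taxon L, and Taxon Q — a synapomorphy uniting that clade.
Most parsimonious ingroup topology: (((Taxon G,Taxon Q),Taxon L),Taxon A).
Taxon G and Taxon Q form a cherry on this tree, so they are sister taxa.

Taxon Q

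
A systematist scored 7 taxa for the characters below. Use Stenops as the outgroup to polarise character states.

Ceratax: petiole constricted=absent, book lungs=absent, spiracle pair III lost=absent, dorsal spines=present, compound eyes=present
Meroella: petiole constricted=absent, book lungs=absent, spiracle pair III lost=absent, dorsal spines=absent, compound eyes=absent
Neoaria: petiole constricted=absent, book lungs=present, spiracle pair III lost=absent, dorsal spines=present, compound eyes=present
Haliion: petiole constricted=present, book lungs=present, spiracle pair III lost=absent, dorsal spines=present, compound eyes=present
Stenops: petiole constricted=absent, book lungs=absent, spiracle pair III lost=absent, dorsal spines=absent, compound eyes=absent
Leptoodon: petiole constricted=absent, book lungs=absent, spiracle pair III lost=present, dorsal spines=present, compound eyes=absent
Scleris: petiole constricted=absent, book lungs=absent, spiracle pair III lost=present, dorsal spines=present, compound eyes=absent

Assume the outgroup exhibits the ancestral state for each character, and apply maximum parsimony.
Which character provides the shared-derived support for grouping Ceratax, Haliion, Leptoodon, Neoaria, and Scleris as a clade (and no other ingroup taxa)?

dorsal spines

The outgroup has state 'absent' for every character, so 'present' is the derived state throughout.
petiole constricted (derived state 'present') is unique to Haliion (autapomorphy; uninformative for grouping).
book lungs: derived state 'present' in Haliion and Neoaria only — synapomorphy for {Haliion, Neoaria}.
Only Leptoodon and Scleris show the derived state 'present' for spiracle pair III lost, supporting them as a clade.
Only Ceratax, Haliion, Leptoodon, Neoaria, and Scleris show the derived state 'present' for dorsal spines, supporting them as a clade.
compound eyes: derived state 'present' in Ceratax, Haliion, and Neoaria only — synapomorphy for {Ceratax, Haliion, Neoaria}.
Most parsimonious ingroup topology: (((Scleris,Leptoodon),((Neoaria,Haliion),Ceratax)),Meroella).
The clade {Ceratax, Haliion, Leptoodon, Neoaria, Scleris} is supported by dorsal spines: its derived state 'present' occurs in exactly those taxa and in no other taxon (including the outgroup).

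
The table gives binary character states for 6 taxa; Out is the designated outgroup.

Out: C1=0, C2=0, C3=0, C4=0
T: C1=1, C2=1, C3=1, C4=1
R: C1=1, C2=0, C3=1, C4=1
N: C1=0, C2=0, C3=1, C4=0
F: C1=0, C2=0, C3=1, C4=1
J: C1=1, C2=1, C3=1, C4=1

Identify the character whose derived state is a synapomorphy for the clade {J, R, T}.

The outgroup has state '0' for every character, so '1' is the derived state throughout.
C1: derived state '1' in J, R, and T only — synapomorphy for {J, R, T}.
C2: derived state '1' in J and T only — synapomorphy for {J, T}.
C3 (derived state '1') is shared by all ingroup taxa — unites the whole ingroup.
C4 (derived state '1') is shared by F, J, R, and T — a synapomorphy uniting that clade.
Most parsimonious ingroup topology: ((((T,J),R),F),N).
The clade {J, R, T} is supported by C1: its derived state '1' occurs in exactly those taxa and in no other taxon (including the outgroup).

C1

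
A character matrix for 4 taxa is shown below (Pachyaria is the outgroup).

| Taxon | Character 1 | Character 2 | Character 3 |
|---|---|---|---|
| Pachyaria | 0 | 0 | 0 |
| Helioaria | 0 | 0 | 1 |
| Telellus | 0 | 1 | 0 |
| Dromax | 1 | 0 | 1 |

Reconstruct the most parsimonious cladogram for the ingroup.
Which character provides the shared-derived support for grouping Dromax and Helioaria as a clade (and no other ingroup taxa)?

Character 3

The outgroup has state '0' for every character, so '1' is the derived state throughout.
Character 1 (derived state '1') is unique to Dromax (autapomorphy; uninformative for grouping).
Character 2 (derived state '1') is unique to Telellus (autapomorphy; uninformative for grouping).
Only Dromax and Helioaria show the derived state '1' for Character 3, supporting them as a clade.
Most parsimonious ingroup topology: ((Helioaria,Dromax),Telellus).
The clade {Dromax, Helioaria} is supported by Character 3: its derived state '1' occurs in exactly those taxa and in no other taxon (including the outgroup).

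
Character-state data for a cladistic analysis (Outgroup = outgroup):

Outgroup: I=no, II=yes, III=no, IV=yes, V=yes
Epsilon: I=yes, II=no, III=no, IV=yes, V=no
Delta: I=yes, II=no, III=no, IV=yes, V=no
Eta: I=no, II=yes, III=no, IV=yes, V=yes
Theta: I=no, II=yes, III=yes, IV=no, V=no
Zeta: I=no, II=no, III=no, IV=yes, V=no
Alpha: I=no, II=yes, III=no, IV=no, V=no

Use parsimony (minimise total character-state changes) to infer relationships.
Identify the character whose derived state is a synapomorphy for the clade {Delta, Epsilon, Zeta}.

II

Character polarity is set by the outgroup: the derived state is whichever differs from the outgroup's state, so for II, IV, V the derived state is 'no', and for the remaining characters it is 'yes'.
I: derived state 'yes' in Delta and Epsilon only — synapomorphy for {Delta, Epsilon}.
Only Delta, Epsilon, and Zeta show the derived state 'no' for II, supporting them as a clade.
III: derived state 'yes' in Theta only — an autapomorphy, so it tells us nothing about relationships among taxa.
IV (derived state 'no') is shared by Alpha and Theta — a synapomorphy uniting that clade.
Only Alpha, Delta, Epsilon, Theta, and Zeta show the derived state 'no' for V, supporting them as a clade.
Most parsimonious ingroup topology: ((((Epsilon,Delta),Zeta),(Theta,Alpha)),Eta).
The clade {Delta, Epsilon, Zeta} is supported by II: its derived state 'no' occurs in exactly those taxa and in no other taxon (including the outgroup).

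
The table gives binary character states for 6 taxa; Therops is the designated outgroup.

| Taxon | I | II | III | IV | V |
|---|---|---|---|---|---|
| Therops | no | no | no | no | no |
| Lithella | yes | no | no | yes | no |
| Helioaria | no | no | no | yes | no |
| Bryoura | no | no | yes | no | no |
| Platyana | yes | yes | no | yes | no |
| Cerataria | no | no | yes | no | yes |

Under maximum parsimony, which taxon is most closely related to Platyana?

Lithella

The outgroup has state 'no' for every character, so 'yes' is the derived state throughout.
I (derived state 'yes') is shared by Lithella and Platyana — a synapomorphy uniting that clade.
II (derived state 'yes') is unique to Platyana (autapomorphy; uninformative for grouping).
III: derived state 'yes' in Bryoura and Cerataria only — synapomorphy for {Bryoura, Cerataria}.
IV (derived state 'yes') is shared by Helioaria, Lithella, and Platyana — a synapomorphy uniting that clade.
V: derived state 'yes' in Cerataria only — an autapomorphy, so it tells us nothing about relationships among taxa.
Most parsimonious ingroup topology: (((Lithella,Platyana),Helioaria),(Bryoura,Cerataria)).
Platyana and Lithella form a cherry on this tree, so they are sister taxa.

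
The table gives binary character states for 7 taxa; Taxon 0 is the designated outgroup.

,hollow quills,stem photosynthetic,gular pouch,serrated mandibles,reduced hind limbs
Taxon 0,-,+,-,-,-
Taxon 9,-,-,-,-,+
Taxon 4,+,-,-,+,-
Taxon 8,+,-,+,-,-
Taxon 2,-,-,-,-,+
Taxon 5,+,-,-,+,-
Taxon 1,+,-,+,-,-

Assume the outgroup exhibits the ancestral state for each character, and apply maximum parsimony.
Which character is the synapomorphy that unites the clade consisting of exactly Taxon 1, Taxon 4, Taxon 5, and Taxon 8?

Character polarity is set by the outgroup: the derived state is whichever differs from the outgroup's state, so for stem photosynthetic the derived state is '-', and for the remaining characters it is '+'.
Only Taxon 1, Taxon 4, Taxon 5, and Taxon 8 show the derived state '+' for hollow quills, supporting them as a clade.
stem photosynthetic (derived state '-') is shared by all ingroup taxa — unites the whole ingroup.
Only Taxon 1 and Taxon 8 show the derived state '+' for gular pouch, supporting them as a clade.
serrated mandibles: derived state '+' in Taxon 4 and Taxon 5 only — synapomorphy for {Taxon 4, Taxon 5}.
Only Taxon 2 and Taxon 9 show the derived state '+' for reduced hind limbs, supporting them as a clade.
Most parsimonious ingroup topology: (((Taxon 4,Taxon 5),(Taxon 1,Taxon 8)),(Taxon 9,Taxon 2)).
The clade {Taxon 1, Taxon 4, Taxon 5, Taxon 8} is supported by hollow quills: its derived state '+' occurs in exactly those taxa and in no other taxon (including the outgroup).

hollow quills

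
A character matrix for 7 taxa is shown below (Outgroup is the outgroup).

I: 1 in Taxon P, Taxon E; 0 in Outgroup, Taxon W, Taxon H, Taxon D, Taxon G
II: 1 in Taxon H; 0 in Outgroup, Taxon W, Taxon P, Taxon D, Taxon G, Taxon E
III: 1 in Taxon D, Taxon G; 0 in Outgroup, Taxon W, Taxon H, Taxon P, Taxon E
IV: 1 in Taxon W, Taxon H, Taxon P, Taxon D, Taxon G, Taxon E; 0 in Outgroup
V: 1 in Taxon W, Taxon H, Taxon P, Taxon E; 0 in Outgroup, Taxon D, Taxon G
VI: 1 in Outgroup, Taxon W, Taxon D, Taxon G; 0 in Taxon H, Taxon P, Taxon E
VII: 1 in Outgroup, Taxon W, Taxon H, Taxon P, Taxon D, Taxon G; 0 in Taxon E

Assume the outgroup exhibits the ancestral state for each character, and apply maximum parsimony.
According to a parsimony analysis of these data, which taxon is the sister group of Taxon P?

Character polarity is set by the outgroup: the derived state is whichever differs from the outgroup's state, so for VI, VII the derived state is '0', and for the remaining characters it is '1'.
I: derived state '1' in Taxon E and Taxon P only — synapomorphy for {Taxon E, Taxon P}.
II (derived state '1') is unique to Taxon H (autapomorphy; uninformative for grouping).
Only Taxon D and Taxon G show the derived state '1' for III, supporting them as a clade.
All ingroup taxa share the derived state '1' for IV; it defines the ingroup but does not resolve relationships within it.
V (derived state '1') is shared by Taxon E, Taxon H, Taxon P, and Taxon W — a synapomorphy uniting that clade.
VI (derived state '0') is shared by Taxon E, Taxon H, and Taxon P — a synapomorphy uniting that clade.
VII: derived state '0' in Taxon E only — an autapomorphy, so it tells us nothing about relationships among taxa.
Most parsimonious ingroup topology: ((Taxon W,(Taxon H,(Taxon P,Taxon E))),(Taxon D,Taxon G)).
Taxon P and Taxon E form a cherry on this tree, so they are sister taxa.

Taxon E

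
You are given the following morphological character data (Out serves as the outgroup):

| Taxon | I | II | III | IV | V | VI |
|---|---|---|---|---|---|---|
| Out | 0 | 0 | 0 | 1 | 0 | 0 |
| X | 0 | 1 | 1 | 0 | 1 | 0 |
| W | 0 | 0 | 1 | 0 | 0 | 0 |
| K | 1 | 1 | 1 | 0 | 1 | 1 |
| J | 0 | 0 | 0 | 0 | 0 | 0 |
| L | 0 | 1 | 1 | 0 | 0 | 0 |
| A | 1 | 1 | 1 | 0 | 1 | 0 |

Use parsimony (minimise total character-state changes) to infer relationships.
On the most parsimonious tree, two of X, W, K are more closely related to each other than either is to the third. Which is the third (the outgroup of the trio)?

Character polarity is set by the outgroup: the derived state is whichever differs from the outgroup's state, so for IV the derived state is '0', and for the remaining characters it is '1'.
Only A and K show the derived state '1' for I, supporting them as a clade.
Only A, K, L, and X show the derived state '1' for II, supporting them as a clade.
III: derived state '1' in A, K, L, W, and X only — synapomorphy for {A, K, L, W, X}.
All ingroup taxa share the derived state '0' for IV; it defines the ingroup but does not resolve relationships within it.
V: derived state '1' in A, K, and X only — synapomorphy for {A, K, X}.
VI (derived state '1') is unique to K (autapomorphy; uninformative for grouping).
Most parsimonious ingroup topology: ((((X,(K,A)),L),W),J).
K and X share a more recent common ancestor with each other than either does with W, so W is the least closely related of the three.

W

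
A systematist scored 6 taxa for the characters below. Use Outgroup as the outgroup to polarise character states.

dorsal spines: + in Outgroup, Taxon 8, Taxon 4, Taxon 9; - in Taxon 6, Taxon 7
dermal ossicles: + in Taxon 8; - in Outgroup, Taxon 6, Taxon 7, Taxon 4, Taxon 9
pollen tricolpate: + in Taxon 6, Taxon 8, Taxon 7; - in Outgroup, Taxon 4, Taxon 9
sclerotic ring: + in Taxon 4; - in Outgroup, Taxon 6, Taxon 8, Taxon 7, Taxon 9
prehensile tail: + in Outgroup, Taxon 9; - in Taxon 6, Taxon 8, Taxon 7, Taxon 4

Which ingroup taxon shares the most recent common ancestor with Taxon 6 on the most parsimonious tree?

Character polarity is set by the outgroup: the derived state is whichever differs from the outgroup's state, so for dorsal spines, prehensile tail the derived state is '-', and for the remaining characters it is '+'.
Only Taxon 6 and Taxon 7 show the derived state '-' for dorsal spines, supporting them as a clade.
dermal ossicles: derived state '+' in Taxon 8 only — an autapomorphy, so it tells us nothing about relationships among taxa.
pollen tricolpate (derived state '+') is shared by Taxon 6, Taxon 7, and Taxon 8 — a synapomorphy uniting that clade.
sclerotic ring: derived state '+' in Taxon 4 only — an autapomorphy, so it tells us nothing about relationships among taxa.
prehensile tail: derived state '-' in Taxon 4, Taxon 6, Taxon 7, and Taxon 8 only — synapomorphy for {Taxon 4, Taxon 6, Taxon 7, Taxon 8}.
Most parsimonious ingroup topology: ((((Taxon 6,Taxon 7),Taxon 8),Taxon 4),Taxon 9).
Taxon 6 and Taxon 7 form a cherry on this tree, so they are sister taxa.

Taxon 7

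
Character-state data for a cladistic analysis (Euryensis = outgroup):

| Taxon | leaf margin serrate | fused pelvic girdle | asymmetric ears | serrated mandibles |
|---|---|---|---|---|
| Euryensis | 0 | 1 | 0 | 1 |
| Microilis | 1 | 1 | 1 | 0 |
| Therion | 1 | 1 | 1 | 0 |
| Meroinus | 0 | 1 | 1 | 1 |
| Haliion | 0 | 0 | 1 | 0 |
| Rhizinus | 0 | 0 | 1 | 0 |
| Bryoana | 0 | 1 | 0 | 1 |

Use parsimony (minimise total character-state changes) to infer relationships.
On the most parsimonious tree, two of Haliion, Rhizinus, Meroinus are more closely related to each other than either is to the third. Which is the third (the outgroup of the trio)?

Character polarity is set by the outgroup: the derived state is whichever differs from the outgroup's state, so for fused pelvic girdle, serrated mandibles the derived state is '0', and for the remaining characters it is '1'.
leaf margin serrate (derived state '1') is shared by Microilis and Therion — a synapomorphy uniting that clade.
fused pelvic girdle (derived state '0') is shared by Haliion and Rhizinus — a synapomorphy uniting that clade.
asymmetric ears: derived state '1' in Haliion, Meroinus, Microilis, Rhizinus, and Therion only — synapomorphy for {Haliion, Meroinus, Microilis, Rhizinus, Therion}.
serrated mandibles: derived state '0' in Haliion, Microilis, Rhizinus, and Therion only — synapomorphy for {Haliion, Microilis, Rhizinus, Therion}.
Most parsimonious ingroup topology: ((((Rhizinus,Haliion),(Therion,Microilis)),Meroinus),Bryoana).
Rhizinus and Haliion share a more recent common ancestor with each other than either does with Meroinus, so Meroinus is the least closely related of the three.

Meroinus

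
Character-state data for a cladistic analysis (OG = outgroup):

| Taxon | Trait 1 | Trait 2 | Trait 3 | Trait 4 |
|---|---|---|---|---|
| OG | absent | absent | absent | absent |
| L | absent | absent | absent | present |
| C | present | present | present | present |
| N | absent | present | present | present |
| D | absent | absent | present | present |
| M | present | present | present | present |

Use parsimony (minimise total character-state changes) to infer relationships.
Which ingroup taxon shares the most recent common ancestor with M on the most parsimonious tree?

The outgroup has state 'absent' for every character, so 'present' is the derived state throughout.
Trait 1: derived state 'present' in C and M only — synapomorphy for {C, M}.
Only C, M, and N show the derived state 'present' for Trait 2, supporting them as a clade.
Trait 3: derived state 'present' in C, D, M, and N only — synapomorphy for {C, D, M, N}.
Trait 4 (derived state 'present') is shared by all ingroup taxa — unites the whole ingroup.
Most parsimonious ingroup topology: (L,(((C,M),N),D)).
M and C form a cherry on this tree, so they are sister taxa.

C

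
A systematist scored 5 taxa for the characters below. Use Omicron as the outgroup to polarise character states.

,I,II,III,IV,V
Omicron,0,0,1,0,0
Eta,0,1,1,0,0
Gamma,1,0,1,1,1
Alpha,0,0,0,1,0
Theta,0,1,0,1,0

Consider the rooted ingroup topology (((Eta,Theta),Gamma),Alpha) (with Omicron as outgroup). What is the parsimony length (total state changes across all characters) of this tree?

Map each character onto (((Eta,Theta),Gamma),Alpha) (rooted by Omicron) and count the minimum state changes it requires (Fitch parsimony):
I: 1; II: 1; III: 2; IV: 2; V: 1.
Total tree length = 7.

7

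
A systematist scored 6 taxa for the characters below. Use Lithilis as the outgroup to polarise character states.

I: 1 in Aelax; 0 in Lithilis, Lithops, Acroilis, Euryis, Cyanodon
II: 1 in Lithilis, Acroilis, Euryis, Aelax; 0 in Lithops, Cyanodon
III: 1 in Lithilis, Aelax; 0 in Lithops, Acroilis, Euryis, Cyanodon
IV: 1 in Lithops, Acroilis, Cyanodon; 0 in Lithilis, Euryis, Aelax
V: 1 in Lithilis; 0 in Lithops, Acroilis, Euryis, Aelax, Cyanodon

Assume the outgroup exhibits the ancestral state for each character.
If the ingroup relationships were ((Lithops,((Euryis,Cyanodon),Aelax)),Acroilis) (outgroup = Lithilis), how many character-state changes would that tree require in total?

Map each character onto ((Lithops,((Euryis,Cyanodon),Aelax)),Acroilis) (rooted by Lithilis) and count the minimum state changes it requires (Fitch parsimony):
I: 1; II: 2; III: 2; IV: 3; V: 1.
Total tree length = 9.

9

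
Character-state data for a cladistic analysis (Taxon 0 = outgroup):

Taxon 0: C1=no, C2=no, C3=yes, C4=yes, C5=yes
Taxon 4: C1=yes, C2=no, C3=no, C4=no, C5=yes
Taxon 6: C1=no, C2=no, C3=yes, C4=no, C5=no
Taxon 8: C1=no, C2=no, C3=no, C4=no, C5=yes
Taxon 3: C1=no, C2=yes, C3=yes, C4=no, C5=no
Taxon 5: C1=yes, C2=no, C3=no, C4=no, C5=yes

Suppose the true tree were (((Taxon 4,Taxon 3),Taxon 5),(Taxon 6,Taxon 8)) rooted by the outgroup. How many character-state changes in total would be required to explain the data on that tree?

Map each character onto (((Taxon 4,Taxon 3),Taxon 5),(Taxon 6,Taxon 8)) (rooted by Taxon 0) and count the minimum state changes it requires (Fitch parsimony):
C1: 2; C2: 1; C3: 3; C4: 1; C5: 2.
Total tree length = 9.

9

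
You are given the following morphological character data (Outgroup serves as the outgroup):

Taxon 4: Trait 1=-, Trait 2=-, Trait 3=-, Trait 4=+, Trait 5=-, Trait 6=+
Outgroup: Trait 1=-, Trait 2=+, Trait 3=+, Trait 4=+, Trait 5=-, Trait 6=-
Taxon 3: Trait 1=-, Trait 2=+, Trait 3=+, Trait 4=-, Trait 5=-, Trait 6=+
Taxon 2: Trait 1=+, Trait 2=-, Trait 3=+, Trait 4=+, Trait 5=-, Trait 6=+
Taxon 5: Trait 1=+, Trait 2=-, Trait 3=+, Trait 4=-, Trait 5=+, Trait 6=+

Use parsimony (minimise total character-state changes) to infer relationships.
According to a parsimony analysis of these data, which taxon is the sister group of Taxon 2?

Character polarity is set by the outgroup: the derived state is whichever differs from the outgroup's state, so for Trait 2, Trait 3, Trait 4 the derived state is '-', and for the remaining characters it is '+'.
Trait 1 (derived state '+') is shared by Taxon 2 and Taxon 5 — a synapomorphy uniting that clade.
Trait 2 (derived state '-') is shared by Taxon 2, Taxon 4, and Taxon 5 — a synapomorphy uniting that clade.
Trait 3: derived state '-' in Taxon 4 only — an autapomorphy, so it tells us nothing about relationships among taxa.
Trait 4 (state '-') occurs in Taxon 3 and Taxon 5 but conflicts with the nesting implied by the other characters — most parsimoniously interpreted as homoplasy.
Trait 5: derived state '+' in Taxon 5 only — an autapomorphy, so it tells us nothing about relationships among taxa.
All ingroup taxa share the derived state '+' for Trait 6; it defines the ingroup but does not resolve relationships within it.
Most parsimonious ingroup topology: (((Taxon 2,Taxon 5),Taxon 4),Taxon 3).
Taxon 2 and Taxon 5 form a cherry on this tree, so they are sister taxa.

Taxon 5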